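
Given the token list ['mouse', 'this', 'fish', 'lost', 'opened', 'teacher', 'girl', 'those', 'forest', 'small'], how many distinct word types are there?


Listing all tokens and tracking unique types:
  Token 1: 'mouse' -> NEW (unique so far: 1)
  Token 2: 'this' -> NEW (unique so far: 2)
  Token 3: 'fish' -> NEW (unique so far: 3)
  Token 4: 'lost' -> NEW (unique so far: 4)
  Token 5: 'opened' -> NEW (unique so far: 5)
  Token 6: 'teacher' -> NEW (unique so far: 6)
  Token 7: 'girl' -> NEW (unique so far: 7)
  Token 8: 'those' -> NEW (unique so far: 8)
  Token 9: 'forest' -> NEW (unique so far: 9)
  Token 10: 'small' -> NEW (unique so far: 10)
Unique types: ('fish', 'forest', 'girl', 'lost', 'mouse', 'opened', 'small', 'teacher', 'this', 'those')
Vocabulary size: 10

10


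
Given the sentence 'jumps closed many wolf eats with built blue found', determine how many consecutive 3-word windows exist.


Word trigrams from [9] words:
  Trigram 1: (jumps closed many)
  Trigram 2: (closed many wolf)
  Trigram 3: (many wolf eats)
  Trigram 4: (wolf eats with)
  Trigram 5: (eats with built)
  Trigram 6: (with built blue)
  Trigram 7: (built blue found)
Total word trigrams: 9 - 2 = 7

7


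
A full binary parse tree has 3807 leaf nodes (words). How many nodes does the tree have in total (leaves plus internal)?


Leaf nodes (terminals): 3807
Internal nodes = n - 1 = 3807 - 1 = 3806
Total = leaves + internal = 3807 + 3806 = 7613

7613


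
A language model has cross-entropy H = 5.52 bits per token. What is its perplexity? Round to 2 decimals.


Perplexity formula: PP = 2^H
H = 5.52
PP = 2^5.52
Decompose: 2^5.52 = 2^5 * 2^0.52
2^5 = 32, 2^0.52 ~ 1.4339552
PP ~ 32 * 1.4339552 = 45.8865664
Rounded to 2 decimals: 45.89

45.89


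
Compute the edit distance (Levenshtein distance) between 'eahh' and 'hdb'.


Building DP table for s1='eahh' (len 4) and s2='hdb' (len 3):
       h  d  b
    0  1  2  3
  e 1  1  2  3
  a 2  2  2  3
  h 3  2  3  3
  h 4  3  3  4
Edit distance = dp[4][3] = 4

4


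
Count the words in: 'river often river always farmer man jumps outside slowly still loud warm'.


Counting words by splitting on spaces:
  Word 1: 'river'
  Word 2: 'often'
  Word 3: 'river'
  Word 4: 'always'
  Word 5: 'farmer'
  Word 6: 'man'
  Word 7: 'jumps'
  Word 8: 'outside'
  Word 9: 'slowly'
  Word 10: 'still'
  Word 11: 'loud'
  Word 12: 'warm'
Total words: 12

12


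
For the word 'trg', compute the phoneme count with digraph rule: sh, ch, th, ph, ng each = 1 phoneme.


Parsing 'trg' greedily, digraphs first:
  't' -> consonant phoneme (phonemes so far: 1)
  'r' -> consonant phoneme (phonemes so far: 2)
  'g' -> consonant phoneme (phonemes so far: 3)
Total phonemes: 3

3


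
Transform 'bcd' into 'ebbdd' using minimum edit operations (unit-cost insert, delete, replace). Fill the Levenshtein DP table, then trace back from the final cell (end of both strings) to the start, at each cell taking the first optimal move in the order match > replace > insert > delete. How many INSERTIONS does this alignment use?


Edit distance = 3. Backtracking from cell (3, 5) with preference match > replace > insert > delete,
then listing the resulting alignment 'bcd' -> 'ebbdd' left to right:
  Step 1: insert 'e' [insertion #1]
  Step 2: insert 'b' [insertion #2]
  Step 3: keep 'b'
  Step 4: replace c->d
  Step 5: keep 'd'
Total insertions: 2

2


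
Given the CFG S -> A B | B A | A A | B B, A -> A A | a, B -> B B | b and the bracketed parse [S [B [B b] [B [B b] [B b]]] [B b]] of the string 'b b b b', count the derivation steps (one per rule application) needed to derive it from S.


Every bracketed nonterminal node [X ...] in the tree is produced by exactly one rule application.
Reading the tree off as a leftmost derivation:
  Step 1: S  =>  B B   (applied S -> B B)
  Step 2: B B  =>  B B B   (applied B -> B B)
  Step 3: B B B  =>  b B B   (applied B -> b)
  Step 4: b B B  =>  b B B B   (applied B -> B B)
  Step 5: b B B B  =>  b b B B   (applied B -> b)
  Step 6: b b B B  =>  b b b B   (applied B -> b)
  Step 7: b b b B  =>  b b b b   (applied B -> b)
Final yield: b b b b
Total rewrite steps: 7

7


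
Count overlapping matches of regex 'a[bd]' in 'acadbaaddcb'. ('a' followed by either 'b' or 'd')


Pattern: a[bd] means 'a' followed by either 'b' or 'd'.
Scanning 'acadbaaddcb' position-by-position:
  Pos 0: window 'ac' -> no
  Pos 1: window 'ca' -> no
  Pos 2: window 'ad' -> MATCH
  Pos 3: window 'db' -> no
  Pos 4: window 'ba' -> no
  Pos 5: window 'aa' -> no
  Pos 6: window 'ad' -> MATCH
  Pos 7: window 'dd' -> no
  Pos 8: window 'dc' -> no
  Pos 9: window 'cb' -> no
  Pos 10: window 'b' -> no
Total matches: 2

2


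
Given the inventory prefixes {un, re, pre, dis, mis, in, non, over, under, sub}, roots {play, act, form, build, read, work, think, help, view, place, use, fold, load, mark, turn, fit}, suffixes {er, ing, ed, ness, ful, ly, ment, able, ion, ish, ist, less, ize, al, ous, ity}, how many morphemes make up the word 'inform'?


Segmenting 'inform' against the inventory:
  'in' -> prefix (morpheme 1)
  'form' -> root (morpheme 2)
Total morphemes: 2

2


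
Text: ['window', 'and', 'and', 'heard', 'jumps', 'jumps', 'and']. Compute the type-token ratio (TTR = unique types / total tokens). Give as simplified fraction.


Tokens: 7
Unique types: ('and', 'heard', 'jumps', 'window') = 4
TTR = 4/7
Already in lowest terms.

4/7


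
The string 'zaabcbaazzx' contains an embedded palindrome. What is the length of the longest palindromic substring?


Scanning 'zaabcbaazzx' for palindromic substrings.
Substring at positions 0-8: 'zaabcbaaz'.
Check: reverse('zaabcbaaz') = 'zaabcbaaz' -> palindrome confirmed.
Neighbouring characters ('-' / 'z') break symmetry, so it cannot extend further.
No longer palindromic substring exists; longest length = 9

9


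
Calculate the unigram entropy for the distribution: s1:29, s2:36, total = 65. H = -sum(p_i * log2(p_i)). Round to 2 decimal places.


Computing entropy H = -sum(p_i * log2(p_i)):
  s1: p = 29/65 = 0.4462, -p*log2(p) = 0.5195
  s2: p = 36/65 = 0.5538, -p*log2(p) = 0.4721
H = sum of terms = 0.9916
Rounded to 2 decimals: 0.99

0.99


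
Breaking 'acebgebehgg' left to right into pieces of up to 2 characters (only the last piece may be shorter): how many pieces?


'acebgebehgg' has 11 characters.
Chunking with max size 2:
  Chunk 1: 'ac' (positions 0-1)
  Chunk 2: 'eb' (positions 2-3)
  Chunk 3: 'ge' (positions 4-5)
  Chunk 4: 'be' (positions 6-7)
  Chunk 5: 'hg' (positions 8-9)
  Chunk 6: 'g' (positions 10-10)
Total chunks: ceil(11 / 2) = 6

6


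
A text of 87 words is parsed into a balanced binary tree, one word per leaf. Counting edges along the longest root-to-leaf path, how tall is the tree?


In a balanced binary tree with n leaves the deepest leaf is ceil(log2(n)) edges below the root.
log2(87) = 6.4429
ceil(6.4429) = 7
height (edges) = 7

7


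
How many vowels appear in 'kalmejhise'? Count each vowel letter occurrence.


Scanning each character of 'kalmejhise':
  Position 1: 'k' -> consonant (running count: 0)
  Position 2: 'a' -> vowel (running count: 1)
  Position 3: 'l' -> consonant (running count: 1)
  Position 4: 'm' -> consonant (running count: 1)
  Position 5: 'e' -> vowel (running count: 2)
  Position 6: 'j' -> consonant (running count: 2)
  Position 7: 'h' -> consonant (running count: 2)
  Position 8: 'i' -> vowel (running count: 3)
  Position 9: 's' -> consonant (running count: 3)
  Position 10: 'e' -> vowel (running count: 4)
Total vowels: 4

4


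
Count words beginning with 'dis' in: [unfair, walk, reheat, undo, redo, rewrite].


Checking each word for prefix 'dis':
  'unfair' -> no (count: 0)
  'walk' -> no (count: 0)
  'reheat' -> no (count: 0)
  'undo' -> no (count: 0)
  'redo' -> no (count: 0)
  'rewrite' -> no (count: 0)
Total with prefix 'dis': 0

0


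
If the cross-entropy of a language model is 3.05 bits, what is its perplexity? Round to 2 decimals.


Perplexity formula: PP = 2^H
H = 3.05
PP = 2^3.05
Decompose: 2^3.05 = 2^3 * 2^0.05
2^3 = 8, 2^0.05 ~ 1.0352649
PP ~ 8 * 1.0352649 = 8.2821192
Rounded to 2 decimals: 8.28

8.28


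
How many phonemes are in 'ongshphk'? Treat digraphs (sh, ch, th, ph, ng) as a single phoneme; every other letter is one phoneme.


Parsing 'ongshphk' greedily, digraphs first:
  'o' -> vowel phoneme (phonemes so far: 1)
  'ng' -> digraph (1 consonant phoneme) (phonemes so far: 2)
  'sh' -> digraph (1 consonant phoneme) (phonemes so far: 3)
  'ph' -> digraph (1 consonant phoneme) (phonemes so far: 4)
  'k' -> consonant phoneme (phonemes so far: 5)
Total phonemes: 5

5


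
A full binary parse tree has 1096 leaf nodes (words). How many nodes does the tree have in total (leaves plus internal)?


Leaf nodes (terminals): 1096
Internal nodes = n - 1 = 1096 - 1 = 1095
Total = leaves + internal = 1096 + 1095 = 2191

2191


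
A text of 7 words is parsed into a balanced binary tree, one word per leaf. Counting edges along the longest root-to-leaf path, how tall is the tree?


In a balanced binary tree with n leaves the deepest leaf is ceil(log2(n)) edges below the root.
log2(7) = 2.8074
ceil(2.8074) = 3
height (edges) = 3

3


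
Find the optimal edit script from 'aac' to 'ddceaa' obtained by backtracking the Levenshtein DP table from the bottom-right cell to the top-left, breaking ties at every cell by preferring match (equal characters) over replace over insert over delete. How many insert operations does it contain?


Edit distance = 5. Backtracking from cell (3, 6) with preference match > replace > insert > delete,
then listing the resulting alignment 'aac' -> 'ddceaa' left to right:
  Step 1: insert 'd' [insertion #1]
  Step 2: insert 'd' [insertion #2]
  Step 3: insert 'c' [insertion #3]
  Step 4: replace a->e
  Step 5: keep 'a'
  Step 6: replace c->a
Total insertions: 3

3


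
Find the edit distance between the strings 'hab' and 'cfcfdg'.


Building DP table for s1='hab' (len 3) and s2='cfcfdg' (len 6):
       c  f  c  f  d  g
    0  1  2  3  4  5  6
  h 1  1  2  3  4  5  6
  a 2  2  2  3  4  5  6
  b 3  3  3  3  4  5  6
Edit distance = dp[3][6] = 6

6


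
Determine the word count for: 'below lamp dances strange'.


Counting words by splitting on spaces:
  Word 1: 'below'
  Word 2: 'lamp'
  Word 3: 'dances'
  Word 4: 'strange'
Total words: 4

4


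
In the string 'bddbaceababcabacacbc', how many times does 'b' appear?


Scanning 'bddbaceababcabacacbc' for 'b':
  Position 0: 'b' -> MATCH (count: 1)
  Position 3: 'b' -> MATCH (count: 2)
  Position 8: 'b' -> MATCH (count: 3)
  Position 10: 'b' -> MATCH (count: 4)
  Position 13: 'b' -> MATCH (count: 5)
  Position 18: 'b' -> MATCH (count: 6)
Total occurrences of 'b': 6

6


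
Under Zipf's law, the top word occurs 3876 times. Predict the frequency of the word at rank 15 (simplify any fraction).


Zipf's law: freq(rank) = f1 / rank
f1 = 3876, rank = 15
freq = 3876 / 15
GCD(3876, 15) = 3
Simplified: 1292/5

1292/5


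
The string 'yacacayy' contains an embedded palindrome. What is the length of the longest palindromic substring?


Scanning 'yacacayy' for palindromic substrings.
Substring at positions 0-6: 'yacacay'.
Check: reverse('yacacay') = 'yacacay' -> palindrome confirmed.
Neighbouring characters ('-' / 'y') break symmetry, so it cannot extend further.
No longer palindromic substring exists; longest length = 7

7


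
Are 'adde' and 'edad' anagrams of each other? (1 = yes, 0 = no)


Sort characters of 'adde': 'adde'
Sort characters of 'edad': 'adde'
Sorted forms match -> they ARE anagrams
Result: 1

1


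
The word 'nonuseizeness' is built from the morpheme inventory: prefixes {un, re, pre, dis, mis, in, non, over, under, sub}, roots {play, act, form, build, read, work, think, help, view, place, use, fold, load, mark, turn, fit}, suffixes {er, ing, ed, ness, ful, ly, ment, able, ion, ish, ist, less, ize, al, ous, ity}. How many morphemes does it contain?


Segmenting 'nonuseizeness' against the inventory:
  'non' -> prefix (morpheme 1)
  'use' -> root (morpheme 2)
  'ize' -> suffix (morpheme 3)
  'ness' -> suffix (morpheme 4)
Total morphemes: 4

4


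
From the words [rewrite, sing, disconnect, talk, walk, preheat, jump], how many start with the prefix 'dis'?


Checking each word for prefix 'dis':
  'rewrite' -> no (count: 0)
  'sing' -> no (count: 0)
  'disconnect' -> YES, starts with 'dis' (count: 1)
  'talk' -> no (count: 1)
  'walk' -> no (count: 1)
  'preheat' -> no (count: 1)
  'jump' -> no (count: 1)
Total with prefix 'dis': 1

1


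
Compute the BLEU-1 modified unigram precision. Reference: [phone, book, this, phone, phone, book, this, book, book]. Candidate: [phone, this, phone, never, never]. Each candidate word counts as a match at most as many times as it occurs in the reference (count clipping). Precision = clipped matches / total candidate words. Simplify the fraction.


Reference word counts: {'book': 4, 'phone': 3, 'this': 2}
Checking each candidate word (with clipping):
  'phone' -> in reference (ref count 3, used 1/3) -> match (matches: 1)
  'this' -> in reference (ref count 2, used 1/2) -> match (matches: 2)
  'phone' -> in reference (ref count 3, used 2/3) -> match (matches: 3)
  'never' -> not in reference -> no match (matches: 3)
  'never' -> not in reference -> no match (matches: 3)
Clipped matches: 3, Candidate length: 5
Precision = 3/5

3/5


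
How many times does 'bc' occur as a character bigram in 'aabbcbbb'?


Scanning 'aabbcbbb' for bigram 'bc':
  Position 0: 'aa' -> no
  Position 1: 'ab' -> no
  Position 2: 'bb' -> no
  Position 3: 'bc' -> MATCH
  Position 4: 'cb' -> no
  Position 5: 'bb' -> no
  Position 6: 'bb' -> no
Total matches: 1

1


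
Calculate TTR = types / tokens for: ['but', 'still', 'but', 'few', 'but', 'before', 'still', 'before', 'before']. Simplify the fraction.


Tokens: 9
Unique types: ('before', 'but', 'few', 'still') = 4
TTR = 4/9
Already in lowest terms.

4/9


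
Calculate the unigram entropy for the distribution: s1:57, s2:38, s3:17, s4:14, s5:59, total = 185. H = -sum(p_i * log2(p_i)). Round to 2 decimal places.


Computing entropy H = -sum(p_i * log2(p_i)):
  s1: p = 57/185 = 0.3081, -p*log2(p) = 0.5233
  s2: p = 38/185 = 0.2054, -p*log2(p) = 0.4690
  s3: p = 17/185 = 0.0919, -p*log2(p) = 0.3165
  s4: p = 14/185 = 0.0757, -p*log2(p) = 0.2818
  s5: p = 59/185 = 0.3189, -p*log2(p) = 0.5258
H = sum of terms = 2.1164
Rounded to 2 decimals: 2.12

2.12


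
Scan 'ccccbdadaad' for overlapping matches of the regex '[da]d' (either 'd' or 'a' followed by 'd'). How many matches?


Pattern: [da]d means either 'd' or 'a' followed by 'd'.
Scanning 'ccccbdadaad' position-by-position:
  Pos 0: window 'cc' -> no
  Pos 1: window 'cc' -> no
  Pos 2: window 'cc' -> no
  Pos 3: window 'cb' -> no
  Pos 4: window 'bd' -> no
  Pos 5: window 'da' -> no
  Pos 6: window 'ad' -> MATCH
  Pos 7: window 'da' -> no
  Pos 8: window 'aa' -> no
  Pos 9: window 'ad' -> MATCH
  Pos 10: window 'd' -> no
Total matches: 2

2


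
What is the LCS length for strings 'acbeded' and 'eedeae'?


DP table for LCS of 'acbeded' and 'eedeae':
       e  e  d  e  a  e
    0  0  0  0  0  0  0
  a 0  0  0  0  0  1  1
  c 0  0  0  0  0  1  1
  b 0  0  0  0  0  1  1
  e 0  1  1  1  1  1  2
  d 0  1  1  2  2  2  2
  e 0  1  2  2  3  3  3
  d 0  1  2  3  3  3  3
LCS: 'ede'
LCS length = 3

3


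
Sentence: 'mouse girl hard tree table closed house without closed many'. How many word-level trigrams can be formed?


Word trigrams from [10] words:
  Trigram 1: (mouse girl hard)
  Trigram 2: (girl hard tree)
  Trigram 3: (hard tree table)
  Trigram 4: (tree table closed)
  Trigram 5: (table closed house)
  Trigram 6: (closed house without)
  Trigram 7: (house without closed)
  Trigram 8: (without closed many)
Total word trigrams: 10 - 2 = 8

8


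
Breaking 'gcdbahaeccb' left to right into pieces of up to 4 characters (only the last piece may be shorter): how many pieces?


'gcdbahaeccb' has 11 characters.
Chunking with max size 4:
  Chunk 1: 'gcdb' (positions 0-3)
  Chunk 2: 'ahae' (positions 4-7)
  Chunk 3: 'ccb' (positions 8-10)
Total chunks: ceil(11 / 4) = 3

3


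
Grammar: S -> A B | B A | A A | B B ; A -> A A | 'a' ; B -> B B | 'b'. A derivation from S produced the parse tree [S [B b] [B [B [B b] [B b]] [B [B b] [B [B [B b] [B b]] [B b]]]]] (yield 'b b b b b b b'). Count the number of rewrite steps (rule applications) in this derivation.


Every bracketed nonterminal node [X ...] in the tree is produced by exactly one rule application.
Reading the tree off as a leftmost derivation:
  Step 1: S  =>  B B   (applied S -> B B)
  Step 2: B B  =>  b B   (applied B -> b)
  Step 3: b B  =>  b B B   (applied B -> B B)
  Step 4: b B B  =>  b B B B   (applied B -> B B)
  Step 5: b B B B  =>  b b B B   (applied B -> b)
  Step 6: b b B B  =>  b b b B   (applied B -> b)
  Step 7: b b b B  =>  b b b B B   (applied B -> B B)
  Step 8: b b b B B  =>  b b b b B   (applied B -> b)
  Step 9: b b b b B  =>  b b b b B B   (applied B -> B B)
  Step 10: b b b b B B  =>  b b b b B B B   (applied B -> B B)
  Step 11: b b b b B B B  =>  b b b b b B B   (applied B -> b)
  Step 12: b b b b b B B  =>  b b b b b b B   (applied B -> b)
  Step 13: b b b b b b B  =>  b b b b b b b   (applied B -> b)
Final yield: b b b b b b b
Total rewrite steps: 13

13


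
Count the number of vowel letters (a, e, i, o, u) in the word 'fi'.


Scanning each character of 'fi':
  Position 1: 'f' -> consonant (running count: 0)
  Position 2: 'i' -> vowel (running count: 1)
Total vowels: 1

1


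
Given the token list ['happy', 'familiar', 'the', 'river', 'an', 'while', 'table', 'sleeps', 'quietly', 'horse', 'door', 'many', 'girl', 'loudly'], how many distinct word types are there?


Listing all tokens and tracking unique types:
  Token 1: 'happy' -> NEW (unique so far: 1)
  Token 2: 'familiar' -> NEW (unique so far: 2)
  Token 3: 'the' -> NEW (unique so far: 3)
  Token 4: 'river' -> NEW (unique so far: 4)
  Token 5: 'an' -> NEW (unique so far: 5)
  Token 6: 'while' -> NEW (unique so far: 6)
  Token 7: 'table' -> NEW (unique so far: 7)
  Token 8: 'sleeps' -> NEW (unique so far: 8)
  Token 9: 'quietly' -> NEW (unique so far: 9)
  Token 10: 'horse' -> NEW (unique so far: 10)
  Token 11: 'door' -> NEW (unique so far: 11)
  Token 12: 'many' -> NEW (unique so far: 12)
  Token 13: 'girl' -> NEW (unique so far: 13)
  Token 14: 'loudly' -> NEW (unique so far: 14)
Unique types: ('an', 'door', 'familiar', 'girl', 'happy', 'horse', 'loudly', 'many', 'quietly', 'river', 'sleeps', 'table', 'the', 'while')
Vocabulary size: 14

14


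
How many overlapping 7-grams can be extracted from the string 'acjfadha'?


String 'acjfadha' has length L = 8.
Number of overlapping n-grams = L - n + 1
Substituting: 8 - 7 + 1 = 2

2


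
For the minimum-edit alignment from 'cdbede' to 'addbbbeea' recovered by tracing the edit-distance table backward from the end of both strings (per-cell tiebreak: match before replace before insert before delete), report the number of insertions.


Edit distance = 6. Backtracking from cell (6, 9) with preference match > replace > insert > delete,
then listing the resulting alignment 'cdbede' -> 'addbbbeea' left to right:
  Step 1: insert 'a' [insertion #1]
  Step 2: replace c->d
  Step 3: keep 'd'
  Step 4: insert 'b' [insertion #2]
  Step 5: insert 'b' [insertion #3]
  Step 6: keep 'b'
  Step 7: keep 'e'
  Step 8: replace d->e
  Step 9: replace e->a
Total insertions: 3

3


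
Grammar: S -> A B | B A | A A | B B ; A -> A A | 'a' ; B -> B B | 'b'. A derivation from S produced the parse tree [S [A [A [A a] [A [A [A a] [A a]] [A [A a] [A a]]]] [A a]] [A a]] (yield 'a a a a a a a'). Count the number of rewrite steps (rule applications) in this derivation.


Every bracketed nonterminal node [X ...] in the tree is produced by exactly one rule application.
Reading the tree off as a leftmost derivation:
  Step 1: S  =>  A A   (applied S -> A A)
  Step 2: A A  =>  A A A   (applied A -> A A)
  Step 3: A A A  =>  A A A A   (applied A -> A A)
  Step 4: A A A A  =>  a A A A   (applied A -> a)
  Step 5: a A A A  =>  a A A A A   (applied A -> A A)
  Step 6: a A A A A  =>  a A A A A A   (applied A -> A A)
  Step 7: a A A A A A  =>  a a A A A A   (applied A -> a)
  Step 8: a a A A A A  =>  a a a A A A   (applied A -> a)
  Step 9: a a a A A A  =>  a a a A A A A   (applied A -> A A)
  Step 10: a a a A A A A  =>  a a a a A A A   (applied A -> a)
  Step 11: a a a a A A A  =>  a a a a a A A   (applied A -> a)
  Step 12: a a a a a A A  =>  a a a a a a A   (applied A -> a)
  Step 13: a a a a a a A  =>  a a a a a a a   (applied A -> a)
Final yield: a a a a a a a
Total rewrite steps: 13

13


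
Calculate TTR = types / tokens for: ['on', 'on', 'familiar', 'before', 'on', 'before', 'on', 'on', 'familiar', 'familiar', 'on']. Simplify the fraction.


Tokens: 11
Unique types: ('before', 'familiar', 'on') = 3
TTR = 3/11
Already in lowest terms.

3/11


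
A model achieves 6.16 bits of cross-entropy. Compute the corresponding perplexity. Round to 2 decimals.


Perplexity formula: PP = 2^H
H = 6.16
PP = 2^6.16
Decompose: 2^6.16 = 2^6 * 2^0.16
2^6 = 64, 2^0.16 ~ 1.1172871
PP ~ 64 * 1.1172871 = 71.5063744
Rounded to 2 decimals: 71.51

71.51


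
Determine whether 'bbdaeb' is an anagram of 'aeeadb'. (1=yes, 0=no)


Sort characters of 'bbdaeb': 'abbbde'
Sort characters of 'aeeadb': 'aabdee'
Sorted forms differ -> they are NOT anagrams
Result: 0

0


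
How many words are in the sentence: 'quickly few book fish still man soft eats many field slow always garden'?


Counting words by splitting on spaces:
  Word 1: 'quickly'
  Word 2: 'few'
  Word 3: 'book'
  Word 4: 'fish'
  Word 5: 'still'
  Word 6: 'man'
  Word 7: 'soft'
  Word 8: 'eats'
  Word 9: 'many'
  Word 10: 'field'
  Word 11: 'slow'
  Word 12: 'always'
  Word 13: 'garden'
Total words: 13

13


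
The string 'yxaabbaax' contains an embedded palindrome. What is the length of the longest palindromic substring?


Scanning 'yxaabbaax' for palindromic substrings.
Substring at positions 1-8: 'xaabbaax'.
Check: reverse('xaabbaax') = 'xaabbaax' -> palindrome confirmed.
Neighbouring characters ('y' / '-') break symmetry, so it cannot extend further.
No longer palindromic substring exists; longest length = 8

8


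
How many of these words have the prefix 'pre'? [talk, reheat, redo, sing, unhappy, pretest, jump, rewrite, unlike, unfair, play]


Checking each word for prefix 'pre':
  'talk' -> no (count: 0)
  'reheat' -> no (count: 0)
  'redo' -> no (count: 0)
  'sing' -> no (count: 0)
  'unhappy' -> no (count: 0)
  'pretest' -> YES, starts with 'pre' (count: 1)
  'jump' -> no (count: 1)
  'rewrite' -> no (count: 1)
  'unlike' -> no (count: 1)
  'unfair' -> no (count: 1)
  'play' -> no (count: 1)
Total with prefix 'pre': 1

1


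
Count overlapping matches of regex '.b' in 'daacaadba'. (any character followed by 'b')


Pattern: .b means any character followed by 'b'.
Scanning 'daacaadba' position-by-position:
  Pos 0: window 'da' -> no
  Pos 1: window 'aa' -> no
  Pos 2: window 'ac' -> no
  Pos 3: window 'ca' -> no
  Pos 4: window 'aa' -> no
  Pos 5: window 'ad' -> no
  Pos 6: window 'db' -> MATCH
  Pos 7: window 'ba' -> no
  Pos 8: window 'a' -> no
Total matches: 1

1


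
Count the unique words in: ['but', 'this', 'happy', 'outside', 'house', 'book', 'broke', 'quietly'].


Listing all tokens and tracking unique types:
  Token 1: 'but' -> NEW (unique so far: 1)
  Token 2: 'this' -> NEW (unique so far: 2)
  Token 3: 'happy' -> NEW (unique so far: 3)
  Token 4: 'outside' -> NEW (unique so far: 4)
  Token 5: 'house' -> NEW (unique so far: 5)
  Token 6: 'book' -> NEW (unique so far: 6)
  Token 7: 'broke' -> NEW (unique so far: 7)
  Token 8: 'quietly' -> NEW (unique so far: 8)
Unique types: ('book', 'broke', 'but', 'happy', 'house', 'outside', 'quietly', 'this')
Vocabulary size: 8

8


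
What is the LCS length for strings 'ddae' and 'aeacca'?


DP table for LCS of 'ddae' and 'aeacca':
       a  e  a  c  c  a
    0  0  0  0  0  0  0
  d 0  0  0  0  0  0  0
  d 0  0  0  0  0  0  0
  a 0  1  1  1  1  1  1
  e 0  1  2  2  2  2  2
LCS: 'ae'
LCS length = 2

2


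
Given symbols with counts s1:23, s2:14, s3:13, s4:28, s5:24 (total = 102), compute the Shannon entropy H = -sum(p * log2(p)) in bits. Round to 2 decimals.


Computing entropy H = -sum(p_i * log2(p_i)):
  s1: p = 23/102 = 0.2255, -p*log2(p) = 0.4845
  s2: p = 14/102 = 0.1373, -p*log2(p) = 0.3932
  s3: p = 13/102 = 0.1275, -p*log2(p) = 0.3788
  s4: p = 28/102 = 0.2745, -p*log2(p) = 0.5120
  s5: p = 24/102 = 0.2353, -p*log2(p) = 0.4912
H = sum of terms = 2.2597
Rounded to 2 decimals: 2.26

2.26


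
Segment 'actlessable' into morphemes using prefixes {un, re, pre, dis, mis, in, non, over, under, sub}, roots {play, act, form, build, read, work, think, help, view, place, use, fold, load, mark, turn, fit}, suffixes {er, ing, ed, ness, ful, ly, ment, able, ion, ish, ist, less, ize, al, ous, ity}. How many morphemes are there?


Segmenting 'actlessable' against the inventory:
  'act' -> root (morpheme 1)
  'less' -> suffix (morpheme 2)
  'able' -> suffix (morpheme 3)
Total morphemes: 3

3


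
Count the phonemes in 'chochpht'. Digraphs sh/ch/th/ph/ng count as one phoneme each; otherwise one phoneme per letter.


Parsing 'chochpht' greedily, digraphs first:
  'ch' -> digraph (1 consonant phoneme) (phonemes so far: 1)
  'o' -> vowel phoneme (phonemes so far: 2)
  'ch' -> digraph (1 consonant phoneme) (phonemes so far: 3)
  'ph' -> digraph (1 consonant phoneme) (phonemes so far: 4)
  't' -> consonant phoneme (phonemes so far: 5)
Total phonemes: 5

5


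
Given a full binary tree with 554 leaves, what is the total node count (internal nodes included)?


Leaf nodes (terminals): 554
Internal nodes = n - 1 = 554 - 1 = 553
Total = leaves + internal = 554 + 553 = 1107

1107


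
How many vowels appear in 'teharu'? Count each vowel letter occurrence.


Scanning each character of 'teharu':
  Position 1: 't' -> consonant (running count: 0)
  Position 2: 'e' -> vowel (running count: 1)
  Position 3: 'h' -> consonant (running count: 1)
  Position 4: 'a' -> vowel (running count: 2)
  Position 5: 'r' -> consonant (running count: 2)
  Position 6: 'u' -> vowel (running count: 3)
Total vowels: 3

3


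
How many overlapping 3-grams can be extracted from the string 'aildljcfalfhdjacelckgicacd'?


String 'aildljcfalfhdjacelckgicacd' has length L = 26.
Number of overlapping n-grams = L - n + 1
Substituting: 26 - 3 + 1 = 24

24


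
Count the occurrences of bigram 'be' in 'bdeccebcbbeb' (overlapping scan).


Scanning 'bdeccebcbbeb' for bigram 'be':
  Position 0: 'bd' -> no
  Position 1: 'de' -> no
  Position 2: 'ec' -> no
  Position 3: 'cc' -> no
  Position 4: 'ce' -> no
  Position 5: 'eb' -> no
  Position 6: 'bc' -> no
  Position 7: 'cb' -> no
  Position 8: 'bb' -> no
  Position 9: 'be' -> MATCH
  Position 10: 'eb' -> no
Total matches: 1

1


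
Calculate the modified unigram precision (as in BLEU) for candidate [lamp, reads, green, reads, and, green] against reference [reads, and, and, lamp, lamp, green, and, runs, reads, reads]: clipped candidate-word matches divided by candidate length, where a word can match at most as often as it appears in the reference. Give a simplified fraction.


Reference word counts: {'and': 3, 'green': 1, 'lamp': 2, 'reads': 3, 'runs': 1}
Checking each candidate word (with clipping):
  'lamp' -> in reference (ref count 2, used 1/2) -> match (matches: 1)
  'reads' -> in reference (ref count 3, used 1/3) -> match (matches: 2)
  'green' -> in reference (ref count 1, used 1/1) -> match (matches: 3)
  'reads' -> in reference (ref count 3, used 2/3) -> match (matches: 4)
  'and' -> in reference (ref count 3, used 1/3) -> match (matches: 5)
  'green' -> ref count 1 already used up (1/1) -> clipped, no match (matches: 5)
Clipped matches: 5, Candidate length: 6
Precision = 5/6

5/6


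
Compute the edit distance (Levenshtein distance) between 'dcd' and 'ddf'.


Building DP table for s1='dcd' (len 3) and s2='ddf' (len 3):
       d  d  f
    0  1  2  3
  d 1  0  1  2
  c 2  1  1  2
  d 3  2  1  2
Edit distance = dp[3][3] = 2

2


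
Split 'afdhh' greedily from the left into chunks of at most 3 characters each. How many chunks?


'afdhh' has 5 characters.
Chunking with max size 3:
  Chunk 1: 'afd' (positions 0-2)
  Chunk 2: 'hh' (positions 3-4)
Total chunks: ceil(5 / 3) = 2

2


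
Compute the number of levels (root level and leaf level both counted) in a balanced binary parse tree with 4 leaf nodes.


In a balanced binary tree with n leaves the deepest leaf is ceil(log2(n)) edges below the root,
so counting node levels inclusive of root and leaves gives ceil(log2(n)) + 1 levels.
log2(4) = 2.0000
ceil(2.0000) = 2
levels = 2 + 1 = 3

3


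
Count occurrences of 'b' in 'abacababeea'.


Scanning 'abacababeea' for 'b':
  Position 1: 'b' -> MATCH (count: 1)
  Position 5: 'b' -> MATCH (count: 2)
  Position 7: 'b' -> MATCH (count: 3)
Total occurrences of 'b': 3

3


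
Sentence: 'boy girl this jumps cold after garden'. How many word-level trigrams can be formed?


Word trigrams from [7] words:
  Trigram 1: (boy girl this)
  Trigram 2: (girl this jumps)
  Trigram 3: (this jumps cold)
  Trigram 4: (jumps cold after)
  Trigram 5: (cold after garden)
Total word trigrams: 7 - 2 = 5

5


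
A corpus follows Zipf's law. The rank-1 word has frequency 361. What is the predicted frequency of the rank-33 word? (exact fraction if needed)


Zipf's law: freq(rank) = f1 / rank
f1 = 361, rank = 33
freq = 361 / 33
GCD(361, 33) = 1
Simplified: 361/33

361/33


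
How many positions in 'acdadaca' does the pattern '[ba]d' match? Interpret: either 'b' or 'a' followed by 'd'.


Pattern: [ba]d means either 'b' or 'a' followed by 'd'.
Scanning 'acdadaca' position-by-position:
  Pos 0: window 'ac' -> no
  Pos 1: window 'cd' -> no
  Pos 2: window 'da' -> no
  Pos 3: window 'ad' -> MATCH
  Pos 4: window 'da' -> no
  Pos 5: window 'ac' -> no
  Pos 6: window 'ca' -> no
  Pos 7: window 'a' -> no
Total matches: 1

1


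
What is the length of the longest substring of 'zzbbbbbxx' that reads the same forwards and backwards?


Scanning 'zzbbbbbxx' for palindromic substrings.
Substring at positions 2-6: 'bbbbb'.
Check: reverse('bbbbb') = 'bbbbb' -> palindrome confirmed.
Neighbouring characters ('z' / 'x') break symmetry, so it cannot extend further.
No longer palindromic substring exists; longest length = 5

5


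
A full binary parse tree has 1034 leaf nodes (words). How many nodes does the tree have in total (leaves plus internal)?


Leaf nodes (terminals): 1034
Internal nodes = n - 1 = 1034 - 1 = 1033
Total = leaves + internal = 1034 + 1033 = 2067

2067


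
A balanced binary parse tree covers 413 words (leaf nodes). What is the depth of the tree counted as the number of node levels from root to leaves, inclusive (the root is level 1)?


In a balanced binary tree with n leaves the deepest leaf is ceil(log2(n)) edges below the root,
so counting node levels inclusive of root and leaves gives ceil(log2(n)) + 1 levels.
log2(413) = 8.6900
ceil(8.6900) = 9
levels = 9 + 1 = 10

10


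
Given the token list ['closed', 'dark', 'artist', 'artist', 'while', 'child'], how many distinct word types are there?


Listing all tokens and tracking unique types:
  Token 1: 'closed' -> NEW (unique so far: 1)
  Token 2: 'dark' -> NEW (unique so far: 2)
  Token 3: 'artist' -> NEW (unique so far: 3)
  Token 4: 'artist' -> duplicate (unique so far: 3)
  Token 5: 'while' -> NEW (unique so far: 4)
  Token 6: 'child' -> NEW (unique so far: 5)
Unique types: ('artist', 'child', 'closed', 'dark', 'while')
Vocabulary size: 5

5


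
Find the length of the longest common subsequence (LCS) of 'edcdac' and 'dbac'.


DP table for LCS of 'edcdac' and 'dbac':
       d  b  a  c
    0  0  0  0  0
  e 0  0  0  0  0
  d 0  1  1  1  1
  c 0  1  1  1  2
  d 0  1  1  1  2
  a 0  1  1  2  2
  c 0  1  1  2  3
LCS: 'dac'
LCS length = 3

3


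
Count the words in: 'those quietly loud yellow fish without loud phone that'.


Counting words by splitting on spaces:
  Word 1: 'those'
  Word 2: 'quietly'
  Word 3: 'loud'
  Word 4: 'yellow'
  Word 5: 'fish'
  Word 6: 'without'
  Word 7: 'loud'
  Word 8: 'phone'
  Word 9: 'that'
Total words: 9

9


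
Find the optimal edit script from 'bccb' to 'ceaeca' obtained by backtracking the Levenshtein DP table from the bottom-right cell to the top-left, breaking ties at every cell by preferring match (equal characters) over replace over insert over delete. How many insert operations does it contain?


Edit distance = 5. Backtracking from cell (4, 6) with preference match > replace > insert > delete,
then listing the resulting alignment 'bccb' -> 'ceaeca' left to right:
  Step 1: insert 'c' [insertion #1]
  Step 2: insert 'e' [insertion #2]
  Step 3: replace b->a
  Step 4: replace c->e
  Step 5: keep 'c'
  Step 6: replace b->a
Total insertions: 2

2


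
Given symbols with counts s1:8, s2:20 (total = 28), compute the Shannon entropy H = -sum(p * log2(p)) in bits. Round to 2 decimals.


Computing entropy H = -sum(p_i * log2(p_i)):
  s1: p = 8/28 = 0.2857, -p*log2(p) = 0.5164
  s2: p = 20/28 = 0.7143, -p*log2(p) = 0.3467
H = sum of terms = 0.8631
Rounded to 2 decimals: 0.86

0.86


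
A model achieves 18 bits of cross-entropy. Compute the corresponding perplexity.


Perplexity formula: PP = 2^H
H = 18
PP = 2^18
PP = 2^18 = 262144

262144


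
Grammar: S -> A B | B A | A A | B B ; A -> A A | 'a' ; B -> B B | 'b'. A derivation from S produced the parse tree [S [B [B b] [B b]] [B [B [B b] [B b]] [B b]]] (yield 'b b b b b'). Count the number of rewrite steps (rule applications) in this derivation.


Every bracketed nonterminal node [X ...] in the tree is produced by exactly one rule application.
Reading the tree off as a leftmost derivation:
  Step 1: S  =>  B B   (applied S -> B B)
  Step 2: B B  =>  B B B   (applied B -> B B)
  Step 3: B B B  =>  b B B   (applied B -> b)
  Step 4: b B B  =>  b b B   (applied B -> b)
  Step 5: b b B  =>  b b B B   (applied B -> B B)
  Step 6: b b B B  =>  b b B B B   (applied B -> B B)
  Step 7: b b B B B  =>  b b b B B   (applied B -> b)
  Step 8: b b b B B  =>  b b b b B   (applied B -> b)
  Step 9: b b b b B  =>  b b b b b   (applied B -> b)
Final yield: b b b b b
Total rewrite steps: 9

9


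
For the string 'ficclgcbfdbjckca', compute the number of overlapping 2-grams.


String 'ficclgcbfdbjckca' has length L = 16.
Number of overlapping n-grams = L - n + 1
Substituting: 16 - 2 + 1 = 15

15


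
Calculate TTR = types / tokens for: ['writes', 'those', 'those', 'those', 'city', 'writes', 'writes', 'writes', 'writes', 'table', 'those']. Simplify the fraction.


Tokens: 11
Unique types: ('city', 'table', 'those', 'writes') = 4
TTR = 4/11
Already in lowest terms.

4/11


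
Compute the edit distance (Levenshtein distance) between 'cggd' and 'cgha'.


Building DP table for s1='cggd' (len 4) and s2='cgha' (len 4):
       c  g  h  a
    0  1  2  3  4
  c 1  0  1  2  3
  g 2  1  0  1  2
  g 3  2  1  1  2
  d 4  3  2  2  2
Edit distance = dp[4][4] = 2

2


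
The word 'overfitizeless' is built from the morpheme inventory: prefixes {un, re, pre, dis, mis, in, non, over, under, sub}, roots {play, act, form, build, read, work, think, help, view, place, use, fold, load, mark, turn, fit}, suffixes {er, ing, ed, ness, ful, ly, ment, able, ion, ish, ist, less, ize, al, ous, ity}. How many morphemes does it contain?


Segmenting 'overfitizeless' against the inventory:
  'over' -> prefix (morpheme 1)
  'fit' -> root (morpheme 2)
  'ize' -> suffix (morpheme 3)
  'less' -> suffix (morpheme 4)
Total morphemes: 4

4


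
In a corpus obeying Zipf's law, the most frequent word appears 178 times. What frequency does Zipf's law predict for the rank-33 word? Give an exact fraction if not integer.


Zipf's law: freq(rank) = f1 / rank
f1 = 178, rank = 33
freq = 178 / 33
GCD(178, 33) = 1
Simplified: 178/33

178/33


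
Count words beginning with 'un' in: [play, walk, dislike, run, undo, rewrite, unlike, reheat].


Checking each word for prefix 'un':
  'play' -> no (count: 0)
  'walk' -> no (count: 0)
  'dislike' -> no (count: 0)
  'run' -> no (count: 0)
  'undo' -> YES, starts with 'un' (count: 1)
  'rewrite' -> no (count: 1)
  'unlike' -> YES, starts with 'un' (count: 2)
  'reheat' -> no (count: 2)
Total with prefix 'un': 2

2


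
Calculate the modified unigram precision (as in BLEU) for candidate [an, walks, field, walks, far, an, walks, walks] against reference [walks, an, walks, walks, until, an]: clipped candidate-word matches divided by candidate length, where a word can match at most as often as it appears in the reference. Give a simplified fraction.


Reference word counts: {'an': 2, 'until': 1, 'walks': 3}
Checking each candidate word (with clipping):
  'an' -> in reference (ref count 2, used 1/2) -> match (matches: 1)
  'walks' -> in reference (ref count 3, used 1/3) -> match (matches: 2)
  'field' -> not in reference -> no match (matches: 2)
  'walks' -> in reference (ref count 3, used 2/3) -> match (matches: 3)
  'far' -> not in reference -> no match (matches: 3)
  'an' -> in reference (ref count 2, used 2/2) -> match (matches: 4)
  'walks' -> in reference (ref count 3, used 3/3) -> match (matches: 5)
  'walks' -> ref count 3 already used up (3/3) -> clipped, no match (matches: 5)
Clipped matches: 5, Candidate length: 8
Precision = 5/8

5/8


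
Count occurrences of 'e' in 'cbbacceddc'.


Scanning 'cbbacceddc' for 'e':
  Position 6: 'e' -> MATCH (count: 1)
Total occurrences of 'e': 1

1


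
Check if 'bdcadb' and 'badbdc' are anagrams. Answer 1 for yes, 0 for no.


Sort characters of 'bdcadb': 'abbcdd'
Sort characters of 'badbdc': 'abbcdd'
Sorted forms match -> they ARE anagrams
Result: 1

1


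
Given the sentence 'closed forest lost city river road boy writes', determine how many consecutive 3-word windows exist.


Word trigrams from [8] words:
  Trigram 1: (closed forest lost)
  Trigram 2: (forest lost city)
  Trigram 3: (lost city river)
  Trigram 4: (city river road)
  Trigram 5: (river road boy)
  Trigram 6: (road boy writes)
Total word trigrams: 8 - 2 = 6

6


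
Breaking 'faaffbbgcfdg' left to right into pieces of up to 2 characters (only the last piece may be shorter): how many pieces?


'faaffbbgcfdg' has 12 characters.
Chunking with max size 2:
  Chunk 1: 'fa' (positions 0-1)
  Chunk 2: 'af' (positions 2-3)
  Chunk 3: 'fb' (positions 4-5)
  Chunk 4: 'bg' (positions 6-7)
  Chunk 5: 'cf' (positions 8-9)
  Chunk 6: 'dg' (positions 10-11)
Total chunks: ceil(12 / 2) = 6

6


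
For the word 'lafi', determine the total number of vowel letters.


Scanning each character of 'lafi':
  Position 1: 'l' -> consonant (running count: 0)
  Position 2: 'a' -> vowel (running count: 1)
  Position 3: 'f' -> consonant (running count: 1)
  Position 4: 'i' -> vowel (running count: 2)
Total vowels: 2

2


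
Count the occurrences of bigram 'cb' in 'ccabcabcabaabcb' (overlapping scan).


Scanning 'ccabcabcabaabcb' for bigram 'cb':
  Position 0: 'cc' -> no
  Position 1: 'ca' -> no
  Position 2: 'ab' -> no
  Position 3: 'bc' -> no
  Position 4: 'ca' -> no
  Position 5: 'ab' -> no
  Position 6: 'bc' -> no
  Position 7: 'ca' -> no
  Position 8: 'ab' -> no
  Position 9: 'ba' -> no
  Position 10: 'aa' -> no
  Position 11: 'ab' -> no
  Position 12: 'bc' -> no
  Position 13: 'cb' -> MATCH
Total matches: 1

1


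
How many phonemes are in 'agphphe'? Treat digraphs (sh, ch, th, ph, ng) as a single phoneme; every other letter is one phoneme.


Parsing 'agphphe' greedily, digraphs first:
  'a' -> vowel phoneme (phonemes so far: 1)
  'g' -> consonant phoneme (phonemes so far: 2)
  'ph' -> digraph (1 consonant phoneme) (phonemes so far: 3)
  'ph' -> digraph (1 consonant phoneme) (phonemes so far: 4)
  'e' -> vowel phoneme (phonemes so far: 5)
Total phonemes: 5

5
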